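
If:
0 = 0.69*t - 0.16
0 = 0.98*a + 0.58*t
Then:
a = -0.14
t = 0.23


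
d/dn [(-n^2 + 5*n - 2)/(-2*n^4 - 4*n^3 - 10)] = (-n^2*(2*n + 3)*(n^2 - 5*n + 2) + (2*n - 5)*(n^4 + 2*n^3 + 5)/2)/(n^4 + 2*n^3 + 5)^2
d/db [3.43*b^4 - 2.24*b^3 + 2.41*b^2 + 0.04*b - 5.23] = 13.72*b^3 - 6.72*b^2 + 4.82*b + 0.04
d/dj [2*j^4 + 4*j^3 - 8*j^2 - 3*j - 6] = 8*j^3 + 12*j^2 - 16*j - 3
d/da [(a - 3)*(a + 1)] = 2*a - 2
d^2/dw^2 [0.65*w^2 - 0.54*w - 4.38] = 1.30000000000000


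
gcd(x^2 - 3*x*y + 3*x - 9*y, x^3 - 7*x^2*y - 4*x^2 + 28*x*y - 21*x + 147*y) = x + 3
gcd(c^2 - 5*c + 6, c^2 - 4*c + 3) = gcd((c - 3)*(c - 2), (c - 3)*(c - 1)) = c - 3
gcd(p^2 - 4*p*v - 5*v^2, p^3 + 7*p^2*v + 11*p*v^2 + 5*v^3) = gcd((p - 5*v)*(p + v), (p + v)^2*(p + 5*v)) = p + v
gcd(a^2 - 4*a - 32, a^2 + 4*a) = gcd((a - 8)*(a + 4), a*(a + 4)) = a + 4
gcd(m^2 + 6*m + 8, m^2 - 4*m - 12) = m + 2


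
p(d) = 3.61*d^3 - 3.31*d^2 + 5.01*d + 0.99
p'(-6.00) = 434.61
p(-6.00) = -927.99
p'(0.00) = 5.01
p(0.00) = 0.99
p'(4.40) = 185.55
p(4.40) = 266.47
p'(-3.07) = 127.41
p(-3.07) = -150.04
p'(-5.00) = 308.86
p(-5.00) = -558.06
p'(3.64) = 124.41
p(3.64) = 149.48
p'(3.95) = 147.84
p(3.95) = 191.62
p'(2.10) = 38.87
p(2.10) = 30.35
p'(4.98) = 240.63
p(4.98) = 389.71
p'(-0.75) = 16.07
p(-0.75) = -6.15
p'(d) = 10.83*d^2 - 6.62*d + 5.01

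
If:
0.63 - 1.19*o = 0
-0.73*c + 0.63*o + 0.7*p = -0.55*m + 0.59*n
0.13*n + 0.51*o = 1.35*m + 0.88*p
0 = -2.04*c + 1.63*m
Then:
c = 0.202201451289593 - 0.427233613293122*p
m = 0.253061939037282 - 0.534697282894459*p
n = 1.21660513917293*p + 0.551027828464082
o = 0.53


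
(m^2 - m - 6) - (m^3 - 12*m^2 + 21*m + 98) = -m^3 + 13*m^2 - 22*m - 104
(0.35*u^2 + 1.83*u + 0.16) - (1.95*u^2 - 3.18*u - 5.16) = -1.6*u^2 + 5.01*u + 5.32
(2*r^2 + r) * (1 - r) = -2*r^3 + r^2 + r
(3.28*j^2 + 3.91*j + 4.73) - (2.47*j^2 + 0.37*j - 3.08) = 0.81*j^2 + 3.54*j + 7.81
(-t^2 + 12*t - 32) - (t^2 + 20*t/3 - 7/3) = -2*t^2 + 16*t/3 - 89/3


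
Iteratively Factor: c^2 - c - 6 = (c + 2)*(c - 3)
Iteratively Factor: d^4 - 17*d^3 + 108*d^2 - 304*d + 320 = (d - 4)*(d^3 - 13*d^2 + 56*d - 80) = (d - 5)*(d - 4)*(d^2 - 8*d + 16) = (d - 5)*(d - 4)^2*(d - 4)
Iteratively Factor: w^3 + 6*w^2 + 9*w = (w + 3)*(w^2 + 3*w) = w*(w + 3)*(w + 3)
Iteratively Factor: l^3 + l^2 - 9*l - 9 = (l + 1)*(l^2 - 9) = (l - 3)*(l + 1)*(l + 3)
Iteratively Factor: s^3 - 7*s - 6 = (s + 1)*(s^2 - s - 6) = (s - 3)*(s + 1)*(s + 2)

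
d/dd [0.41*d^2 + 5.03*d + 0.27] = 0.82*d + 5.03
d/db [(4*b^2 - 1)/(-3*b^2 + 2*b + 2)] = 2*(4*b^2 + 5*b + 1)/(9*b^4 - 12*b^3 - 8*b^2 + 8*b + 4)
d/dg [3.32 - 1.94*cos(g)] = 1.94*sin(g)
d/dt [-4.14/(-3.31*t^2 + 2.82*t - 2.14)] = (11.6748 - 27.4068*t)/(3.31*t^2 - 2.82*t + 2.14)^2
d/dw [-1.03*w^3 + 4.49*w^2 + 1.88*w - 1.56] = -3.09*w^2 + 8.98*w + 1.88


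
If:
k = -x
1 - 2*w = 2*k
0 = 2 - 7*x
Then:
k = -2/7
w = 11/14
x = 2/7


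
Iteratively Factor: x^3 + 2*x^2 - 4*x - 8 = (x + 2)*(x^2 - 4) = (x - 2)*(x + 2)*(x + 2)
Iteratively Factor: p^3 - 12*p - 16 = (p + 2)*(p^2 - 2*p - 8) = (p - 4)*(p + 2)*(p + 2)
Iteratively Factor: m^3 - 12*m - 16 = (m + 2)*(m^2 - 2*m - 8) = (m + 2)^2*(m - 4)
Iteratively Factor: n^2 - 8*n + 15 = (n - 5)*(n - 3)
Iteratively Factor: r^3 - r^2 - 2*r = (r)*(r^2 - r - 2) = r*(r + 1)*(r - 2)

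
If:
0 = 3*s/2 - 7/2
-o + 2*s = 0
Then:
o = 14/3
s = 7/3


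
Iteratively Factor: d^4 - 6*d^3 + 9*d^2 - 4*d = (d - 1)*(d^3 - 5*d^2 + 4*d) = (d - 4)*(d - 1)*(d^2 - d) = d*(d - 4)*(d - 1)*(d - 1)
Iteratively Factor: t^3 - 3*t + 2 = (t - 1)*(t^2 + t - 2) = (t - 1)^2*(t + 2)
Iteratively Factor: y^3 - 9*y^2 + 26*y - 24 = (y - 2)*(y^2 - 7*y + 12) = (y - 4)*(y - 2)*(y - 3)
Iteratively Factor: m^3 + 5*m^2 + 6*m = (m + 2)*(m^2 + 3*m) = (m + 2)*(m + 3)*(m)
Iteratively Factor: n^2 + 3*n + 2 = (n + 2)*(n + 1)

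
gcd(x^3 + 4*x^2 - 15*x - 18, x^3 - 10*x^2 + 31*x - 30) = x - 3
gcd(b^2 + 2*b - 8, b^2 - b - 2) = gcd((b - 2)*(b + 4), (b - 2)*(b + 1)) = b - 2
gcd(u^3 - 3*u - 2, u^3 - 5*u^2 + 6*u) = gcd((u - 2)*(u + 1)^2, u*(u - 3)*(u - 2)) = u - 2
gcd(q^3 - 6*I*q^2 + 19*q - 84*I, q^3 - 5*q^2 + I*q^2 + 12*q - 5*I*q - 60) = q^2 + I*q + 12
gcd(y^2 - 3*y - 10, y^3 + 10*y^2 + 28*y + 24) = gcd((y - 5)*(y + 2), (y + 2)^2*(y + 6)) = y + 2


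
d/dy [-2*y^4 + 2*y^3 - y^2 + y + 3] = -8*y^3 + 6*y^2 - 2*y + 1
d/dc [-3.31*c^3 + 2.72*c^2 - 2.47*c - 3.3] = -9.93*c^2 + 5.44*c - 2.47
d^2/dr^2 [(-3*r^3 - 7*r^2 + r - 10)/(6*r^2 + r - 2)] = 6*(13*r^3 - 438*r^2 - 60*r - 52)/(216*r^6 + 108*r^5 - 198*r^4 - 71*r^3 + 66*r^2 + 12*r - 8)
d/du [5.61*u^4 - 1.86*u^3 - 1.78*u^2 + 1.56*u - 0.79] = 22.44*u^3 - 5.58*u^2 - 3.56*u + 1.56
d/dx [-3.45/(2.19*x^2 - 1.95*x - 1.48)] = (15.111*x - 6.7275)/(-2.19*x^2 + 1.95*x + 1.48)^2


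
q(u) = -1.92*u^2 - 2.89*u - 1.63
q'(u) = -3.84*u - 2.89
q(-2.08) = -3.93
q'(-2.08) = 5.10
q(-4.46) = -26.93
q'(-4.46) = 14.24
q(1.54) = -10.63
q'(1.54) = -8.80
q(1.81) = -13.15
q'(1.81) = -9.84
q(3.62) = -37.25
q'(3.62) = -16.79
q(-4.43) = -26.51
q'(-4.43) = 14.12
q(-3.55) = -15.57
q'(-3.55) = 10.74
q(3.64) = -37.59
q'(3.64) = -16.87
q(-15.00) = -390.28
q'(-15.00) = 54.71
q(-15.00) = -390.28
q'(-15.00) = 54.71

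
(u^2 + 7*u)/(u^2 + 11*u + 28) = u/(u + 4)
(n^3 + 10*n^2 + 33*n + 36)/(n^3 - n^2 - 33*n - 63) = (n + 4)/(n - 7)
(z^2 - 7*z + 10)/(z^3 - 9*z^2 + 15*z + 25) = (z - 2)/(z^2 - 4*z - 5)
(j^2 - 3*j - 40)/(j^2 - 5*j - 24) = (j + 5)/(j + 3)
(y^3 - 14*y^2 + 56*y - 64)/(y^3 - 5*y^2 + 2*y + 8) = (y - 8)/(y + 1)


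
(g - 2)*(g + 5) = g^2 + 3*g - 10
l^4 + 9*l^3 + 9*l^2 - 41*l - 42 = (l - 2)*(l + 1)*(l + 3)*(l + 7)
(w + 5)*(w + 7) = w^2 + 12*w + 35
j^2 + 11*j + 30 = (j + 5)*(j + 6)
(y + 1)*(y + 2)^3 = y^4 + 7*y^3 + 18*y^2 + 20*y + 8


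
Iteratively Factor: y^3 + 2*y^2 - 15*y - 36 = (y + 3)*(y^2 - y - 12) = (y + 3)^2*(y - 4)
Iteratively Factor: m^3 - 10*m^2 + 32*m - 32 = (m - 2)*(m^2 - 8*m + 16) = (m - 4)*(m - 2)*(m - 4)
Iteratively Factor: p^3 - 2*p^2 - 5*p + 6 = (p + 2)*(p^2 - 4*p + 3) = (p - 3)*(p + 2)*(p - 1)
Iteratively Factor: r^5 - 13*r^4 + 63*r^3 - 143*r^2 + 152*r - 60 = (r - 3)*(r^4 - 10*r^3 + 33*r^2 - 44*r + 20) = (r - 3)*(r - 2)*(r^3 - 8*r^2 + 17*r - 10) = (r - 3)*(r - 2)^2*(r^2 - 6*r + 5) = (r - 3)*(r - 2)^2*(r - 1)*(r - 5)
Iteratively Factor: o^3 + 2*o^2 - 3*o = (o + 3)*(o^2 - o) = (o - 1)*(o + 3)*(o)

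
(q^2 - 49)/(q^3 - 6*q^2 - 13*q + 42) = (q + 7)/(q^2 + q - 6)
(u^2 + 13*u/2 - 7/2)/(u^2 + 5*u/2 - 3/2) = (u + 7)/(u + 3)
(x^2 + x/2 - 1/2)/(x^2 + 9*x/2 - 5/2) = (x + 1)/(x + 5)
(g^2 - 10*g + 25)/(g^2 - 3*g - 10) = (g - 5)/(g + 2)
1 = 1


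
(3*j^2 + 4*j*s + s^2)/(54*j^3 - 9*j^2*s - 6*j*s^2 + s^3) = (j + s)/(18*j^2 - 9*j*s + s^2)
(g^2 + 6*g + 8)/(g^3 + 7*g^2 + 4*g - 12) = (g + 4)/(g^2 + 5*g - 6)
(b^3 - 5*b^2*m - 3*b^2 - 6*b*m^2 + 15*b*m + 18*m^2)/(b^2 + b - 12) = (b^2 - 5*b*m - 6*m^2)/(b + 4)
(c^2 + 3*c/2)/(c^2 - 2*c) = (c + 3/2)/(c - 2)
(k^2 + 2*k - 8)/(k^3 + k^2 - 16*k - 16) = (k - 2)/(k^2 - 3*k - 4)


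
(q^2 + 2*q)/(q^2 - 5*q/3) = 3*(q + 2)/(3*q - 5)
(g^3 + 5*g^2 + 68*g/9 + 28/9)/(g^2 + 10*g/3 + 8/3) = (9*g^2 + 27*g + 14)/(3*(3*g + 4))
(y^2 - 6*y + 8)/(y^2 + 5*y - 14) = (y - 4)/(y + 7)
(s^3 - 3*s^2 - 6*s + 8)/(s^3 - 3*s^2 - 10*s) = (s^2 - 5*s + 4)/(s*(s - 5))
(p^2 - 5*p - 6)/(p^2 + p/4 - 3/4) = 4*(p - 6)/(4*p - 3)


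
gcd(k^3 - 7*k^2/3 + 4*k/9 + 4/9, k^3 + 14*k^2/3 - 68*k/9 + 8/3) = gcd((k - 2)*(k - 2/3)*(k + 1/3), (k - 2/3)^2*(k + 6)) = k - 2/3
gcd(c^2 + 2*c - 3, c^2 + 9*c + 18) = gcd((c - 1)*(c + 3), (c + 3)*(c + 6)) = c + 3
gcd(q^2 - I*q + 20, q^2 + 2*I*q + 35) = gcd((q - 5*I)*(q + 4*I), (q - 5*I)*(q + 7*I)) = q - 5*I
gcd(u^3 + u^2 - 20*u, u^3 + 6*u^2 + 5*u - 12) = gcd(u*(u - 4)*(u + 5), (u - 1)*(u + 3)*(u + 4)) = 1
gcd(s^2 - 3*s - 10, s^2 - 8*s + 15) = s - 5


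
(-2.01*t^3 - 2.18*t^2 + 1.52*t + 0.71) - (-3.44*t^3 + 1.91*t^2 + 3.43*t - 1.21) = 1.43*t^3 - 4.09*t^2 - 1.91*t + 1.92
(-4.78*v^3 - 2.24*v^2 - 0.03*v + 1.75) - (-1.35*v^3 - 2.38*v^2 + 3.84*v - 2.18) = -3.43*v^3 + 0.14*v^2 - 3.87*v + 3.93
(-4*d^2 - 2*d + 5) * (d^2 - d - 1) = -4*d^4 + 2*d^3 + 11*d^2 - 3*d - 5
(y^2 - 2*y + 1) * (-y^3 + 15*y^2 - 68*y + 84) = -y^5 + 17*y^4 - 99*y^3 + 235*y^2 - 236*y + 84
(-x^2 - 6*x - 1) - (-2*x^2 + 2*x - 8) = x^2 - 8*x + 7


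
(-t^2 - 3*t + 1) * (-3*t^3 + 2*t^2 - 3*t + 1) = 3*t^5 + 7*t^4 - 6*t^3 + 10*t^2 - 6*t + 1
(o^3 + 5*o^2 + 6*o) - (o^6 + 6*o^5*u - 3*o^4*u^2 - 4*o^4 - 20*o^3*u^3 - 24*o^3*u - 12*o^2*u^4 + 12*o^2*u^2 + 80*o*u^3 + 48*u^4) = -o^6 - 6*o^5*u + 3*o^4*u^2 + 4*o^4 + 20*o^3*u^3 + 24*o^3*u + o^3 + 12*o^2*u^4 - 12*o^2*u^2 + 5*o^2 - 80*o*u^3 + 6*o - 48*u^4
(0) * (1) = 0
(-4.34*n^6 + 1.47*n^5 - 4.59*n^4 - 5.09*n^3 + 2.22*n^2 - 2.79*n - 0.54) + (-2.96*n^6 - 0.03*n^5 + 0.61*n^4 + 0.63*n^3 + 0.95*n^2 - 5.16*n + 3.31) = -7.3*n^6 + 1.44*n^5 - 3.98*n^4 - 4.46*n^3 + 3.17*n^2 - 7.95*n + 2.77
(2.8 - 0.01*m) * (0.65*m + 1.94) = -0.0065*m^2 + 1.8006*m + 5.432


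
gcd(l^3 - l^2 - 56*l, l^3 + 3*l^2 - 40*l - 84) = l + 7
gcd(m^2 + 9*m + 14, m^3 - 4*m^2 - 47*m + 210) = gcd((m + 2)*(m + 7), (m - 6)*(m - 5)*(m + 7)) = m + 7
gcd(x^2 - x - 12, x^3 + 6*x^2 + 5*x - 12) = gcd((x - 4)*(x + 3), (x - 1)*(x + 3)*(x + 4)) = x + 3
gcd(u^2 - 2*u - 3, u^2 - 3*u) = u - 3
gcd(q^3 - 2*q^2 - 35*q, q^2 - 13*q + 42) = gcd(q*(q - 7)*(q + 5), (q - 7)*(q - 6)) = q - 7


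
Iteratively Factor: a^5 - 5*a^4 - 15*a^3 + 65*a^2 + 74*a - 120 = (a - 1)*(a^4 - 4*a^3 - 19*a^2 + 46*a + 120) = (a - 1)*(a + 3)*(a^3 - 7*a^2 + 2*a + 40) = (a - 1)*(a + 2)*(a + 3)*(a^2 - 9*a + 20) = (a - 5)*(a - 1)*(a + 2)*(a + 3)*(a - 4)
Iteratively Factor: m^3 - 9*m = (m + 3)*(m^2 - 3*m) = m*(m + 3)*(m - 3)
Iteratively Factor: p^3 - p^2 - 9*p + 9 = (p - 1)*(p^2 - 9) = (p - 1)*(p + 3)*(p - 3)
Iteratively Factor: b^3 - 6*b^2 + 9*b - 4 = (b - 1)*(b^2 - 5*b + 4) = (b - 4)*(b - 1)*(b - 1)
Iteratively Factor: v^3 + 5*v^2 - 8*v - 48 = (v - 3)*(v^2 + 8*v + 16) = (v - 3)*(v + 4)*(v + 4)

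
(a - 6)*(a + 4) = a^2 - 2*a - 24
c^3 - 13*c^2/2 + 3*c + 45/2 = (c - 5)*(c - 3)*(c + 3/2)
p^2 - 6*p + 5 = (p - 5)*(p - 1)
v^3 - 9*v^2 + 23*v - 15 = (v - 5)*(v - 3)*(v - 1)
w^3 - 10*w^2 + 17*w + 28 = (w - 7)*(w - 4)*(w + 1)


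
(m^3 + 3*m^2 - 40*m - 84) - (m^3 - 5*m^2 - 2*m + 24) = 8*m^2 - 38*m - 108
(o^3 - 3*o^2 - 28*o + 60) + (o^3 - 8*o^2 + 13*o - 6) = 2*o^3 - 11*o^2 - 15*o + 54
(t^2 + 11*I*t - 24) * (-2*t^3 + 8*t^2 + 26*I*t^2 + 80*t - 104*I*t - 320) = -2*t^5 + 8*t^4 + 4*I*t^4 - 158*t^3 - 16*I*t^3 + 632*t^2 + 256*I*t^2 - 1920*t - 1024*I*t + 7680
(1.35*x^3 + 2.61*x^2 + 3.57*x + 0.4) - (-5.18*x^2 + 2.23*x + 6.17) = 1.35*x^3 + 7.79*x^2 + 1.34*x - 5.77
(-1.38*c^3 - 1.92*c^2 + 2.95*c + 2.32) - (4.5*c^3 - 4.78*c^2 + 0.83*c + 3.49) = -5.88*c^3 + 2.86*c^2 + 2.12*c - 1.17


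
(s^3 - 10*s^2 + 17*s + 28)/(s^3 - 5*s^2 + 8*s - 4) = (s^3 - 10*s^2 + 17*s + 28)/(s^3 - 5*s^2 + 8*s - 4)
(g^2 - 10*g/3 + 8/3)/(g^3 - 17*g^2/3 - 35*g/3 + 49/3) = (3*g^2 - 10*g + 8)/(3*g^3 - 17*g^2 - 35*g + 49)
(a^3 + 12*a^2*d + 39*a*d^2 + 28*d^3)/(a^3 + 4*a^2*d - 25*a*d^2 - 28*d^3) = (a + 4*d)/(a - 4*d)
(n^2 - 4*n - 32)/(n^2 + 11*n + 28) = (n - 8)/(n + 7)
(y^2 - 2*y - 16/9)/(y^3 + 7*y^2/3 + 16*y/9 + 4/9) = (3*y - 8)/(3*y^2 + 5*y + 2)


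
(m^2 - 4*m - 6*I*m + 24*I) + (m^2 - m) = 2*m^2 - 5*m - 6*I*m + 24*I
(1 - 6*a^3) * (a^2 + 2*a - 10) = -6*a^5 - 12*a^4 + 60*a^3 + a^2 + 2*a - 10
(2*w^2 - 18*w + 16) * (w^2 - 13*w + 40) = 2*w^4 - 44*w^3 + 330*w^2 - 928*w + 640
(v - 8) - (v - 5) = -3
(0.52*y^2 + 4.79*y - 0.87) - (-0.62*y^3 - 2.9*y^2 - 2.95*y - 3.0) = 0.62*y^3 + 3.42*y^2 + 7.74*y + 2.13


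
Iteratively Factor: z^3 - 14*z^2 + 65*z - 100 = (z - 4)*(z^2 - 10*z + 25) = (z - 5)*(z - 4)*(z - 5)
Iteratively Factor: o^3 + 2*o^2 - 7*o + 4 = (o - 1)*(o^2 + 3*o - 4) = (o - 1)^2*(o + 4)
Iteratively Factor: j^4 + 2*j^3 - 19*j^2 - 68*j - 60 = (j + 2)*(j^3 - 19*j - 30) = (j + 2)*(j + 3)*(j^2 - 3*j - 10) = (j - 5)*(j + 2)*(j + 3)*(j + 2)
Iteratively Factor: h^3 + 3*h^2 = (h + 3)*(h^2) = h*(h + 3)*(h)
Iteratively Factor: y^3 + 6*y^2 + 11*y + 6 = (y + 3)*(y^2 + 3*y + 2) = (y + 1)*(y + 3)*(y + 2)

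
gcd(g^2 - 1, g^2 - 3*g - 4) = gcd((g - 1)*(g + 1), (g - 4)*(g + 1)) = g + 1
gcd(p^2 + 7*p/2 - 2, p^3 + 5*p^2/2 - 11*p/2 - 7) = 1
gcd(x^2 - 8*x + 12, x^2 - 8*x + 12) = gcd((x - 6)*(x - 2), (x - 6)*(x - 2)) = x^2 - 8*x + 12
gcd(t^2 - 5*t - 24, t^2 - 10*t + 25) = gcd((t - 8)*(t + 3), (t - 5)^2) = 1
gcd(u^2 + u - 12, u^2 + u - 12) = u^2 + u - 12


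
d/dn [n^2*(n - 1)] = n*(3*n - 2)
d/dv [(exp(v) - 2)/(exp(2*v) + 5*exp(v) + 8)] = (-(exp(v) - 2)*(2*exp(v) + 5) + exp(2*v) + 5*exp(v) + 8)*exp(v)/(exp(2*v) + 5*exp(v) + 8)^2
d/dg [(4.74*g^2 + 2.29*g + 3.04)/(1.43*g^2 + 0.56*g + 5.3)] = (-0.620299999999999*g^2 + 41.5496*g + 10.4346)/(2.0449*g^4 + 1.6016*g^3 + 15.4716*g^2 + 5.936*g + 28.09)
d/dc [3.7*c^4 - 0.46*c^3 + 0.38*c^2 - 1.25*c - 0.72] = 14.8*c^3 - 1.38*c^2 + 0.76*c - 1.25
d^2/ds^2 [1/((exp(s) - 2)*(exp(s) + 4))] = (4*exp(3*s) + 6*exp(2*s) + 36*exp(s) + 16)*exp(s)/(exp(6*s) + 6*exp(5*s) - 12*exp(4*s) - 88*exp(3*s) + 96*exp(2*s) + 384*exp(s) - 512)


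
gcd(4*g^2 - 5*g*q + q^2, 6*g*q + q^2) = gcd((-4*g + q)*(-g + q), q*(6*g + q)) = 1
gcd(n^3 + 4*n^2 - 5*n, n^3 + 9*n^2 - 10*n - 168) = 1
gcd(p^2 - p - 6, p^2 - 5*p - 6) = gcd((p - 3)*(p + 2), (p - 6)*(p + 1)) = 1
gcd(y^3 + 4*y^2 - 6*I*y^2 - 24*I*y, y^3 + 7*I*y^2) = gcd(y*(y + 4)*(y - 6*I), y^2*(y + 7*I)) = y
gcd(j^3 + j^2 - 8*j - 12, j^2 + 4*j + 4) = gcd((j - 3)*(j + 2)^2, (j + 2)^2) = j^2 + 4*j + 4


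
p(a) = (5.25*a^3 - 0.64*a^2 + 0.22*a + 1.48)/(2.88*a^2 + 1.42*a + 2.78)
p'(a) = (-5.76*a - 1.42)*(5.25*a^3 - 0.64*a^2 + 0.22*a + 1.48)/(2.88*a^2 + 1.42*a + 2.78)^2 + (15.75*a^2 - 1.28*a + 0.22)/(2.88*a^2 + 1.42*a + 2.78)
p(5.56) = 8.88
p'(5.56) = 1.84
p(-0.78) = -0.46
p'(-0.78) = 2.74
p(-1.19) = -1.65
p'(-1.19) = 2.92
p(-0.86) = -0.68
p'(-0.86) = 2.86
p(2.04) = 2.48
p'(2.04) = 1.72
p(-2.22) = -4.31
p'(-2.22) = 2.29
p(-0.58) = 0.04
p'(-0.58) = 2.17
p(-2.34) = -4.58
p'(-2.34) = 2.24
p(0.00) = 0.53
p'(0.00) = -0.19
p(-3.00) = -6.00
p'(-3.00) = 2.07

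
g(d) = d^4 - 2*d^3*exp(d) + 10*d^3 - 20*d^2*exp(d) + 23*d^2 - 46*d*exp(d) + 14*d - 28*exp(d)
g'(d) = -2*d^3*exp(d) + 4*d^3 - 26*d^2*exp(d) + 30*d^2 - 86*d*exp(d) + 46*d - 74*exp(d) + 14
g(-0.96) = -0.43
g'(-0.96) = -11.27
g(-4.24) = -85.51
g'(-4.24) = 53.04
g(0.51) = -80.28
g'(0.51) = -162.18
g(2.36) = -2580.86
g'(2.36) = -4403.14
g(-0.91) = -1.02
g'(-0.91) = -12.38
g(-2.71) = -14.81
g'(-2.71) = 30.58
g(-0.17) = -19.27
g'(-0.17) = -43.70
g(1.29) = -373.22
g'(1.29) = -712.77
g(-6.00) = -120.10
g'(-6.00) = -46.15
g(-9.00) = 1008.03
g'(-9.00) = -885.99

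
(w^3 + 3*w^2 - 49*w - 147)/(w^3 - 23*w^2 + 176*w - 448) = (w^2 + 10*w + 21)/(w^2 - 16*w + 64)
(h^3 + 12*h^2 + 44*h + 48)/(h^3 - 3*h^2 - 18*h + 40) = (h^2 + 8*h + 12)/(h^2 - 7*h + 10)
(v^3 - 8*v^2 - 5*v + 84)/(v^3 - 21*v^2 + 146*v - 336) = (v^2 - v - 12)/(v^2 - 14*v + 48)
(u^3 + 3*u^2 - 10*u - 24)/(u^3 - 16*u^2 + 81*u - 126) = (u^2 + 6*u + 8)/(u^2 - 13*u + 42)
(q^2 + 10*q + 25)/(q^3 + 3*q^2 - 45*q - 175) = 1/(q - 7)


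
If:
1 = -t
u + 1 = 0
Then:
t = -1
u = -1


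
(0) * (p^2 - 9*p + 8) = 0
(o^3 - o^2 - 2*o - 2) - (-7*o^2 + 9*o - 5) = o^3 + 6*o^2 - 11*o + 3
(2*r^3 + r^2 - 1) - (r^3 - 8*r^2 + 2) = r^3 + 9*r^2 - 3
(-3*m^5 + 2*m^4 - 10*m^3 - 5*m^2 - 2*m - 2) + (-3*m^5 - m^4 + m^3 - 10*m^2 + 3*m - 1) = -6*m^5 + m^4 - 9*m^3 - 15*m^2 + m - 3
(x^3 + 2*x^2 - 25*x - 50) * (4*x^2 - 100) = 4*x^5 + 8*x^4 - 200*x^3 - 400*x^2 + 2500*x + 5000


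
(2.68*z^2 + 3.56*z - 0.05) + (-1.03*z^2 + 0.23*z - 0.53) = 1.65*z^2 + 3.79*z - 0.58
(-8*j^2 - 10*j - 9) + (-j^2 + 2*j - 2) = -9*j^2 - 8*j - 11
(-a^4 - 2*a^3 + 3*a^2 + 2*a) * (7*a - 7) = -7*a^5 - 7*a^4 + 35*a^3 - 7*a^2 - 14*a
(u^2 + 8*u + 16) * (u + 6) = u^3 + 14*u^2 + 64*u + 96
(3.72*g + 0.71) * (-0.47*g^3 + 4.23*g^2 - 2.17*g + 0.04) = -1.7484*g^4 + 15.4019*g^3 - 5.0691*g^2 - 1.3919*g + 0.0284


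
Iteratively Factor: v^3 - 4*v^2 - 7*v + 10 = (v - 1)*(v^2 - 3*v - 10) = (v - 5)*(v - 1)*(v + 2)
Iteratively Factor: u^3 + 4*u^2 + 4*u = (u + 2)*(u^2 + 2*u) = (u + 2)^2*(u)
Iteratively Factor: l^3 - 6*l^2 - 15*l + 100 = (l - 5)*(l^2 - l - 20) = (l - 5)^2*(l + 4)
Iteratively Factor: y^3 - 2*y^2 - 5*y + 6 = (y - 3)*(y^2 + y - 2) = (y - 3)*(y - 1)*(y + 2)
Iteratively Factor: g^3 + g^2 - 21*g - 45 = (g - 5)*(g^2 + 6*g + 9) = (g - 5)*(g + 3)*(g + 3)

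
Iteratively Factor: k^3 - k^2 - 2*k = (k + 1)*(k^2 - 2*k) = k*(k + 1)*(k - 2)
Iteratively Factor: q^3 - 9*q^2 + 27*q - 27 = (q - 3)*(q^2 - 6*q + 9) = (q - 3)^2*(q - 3)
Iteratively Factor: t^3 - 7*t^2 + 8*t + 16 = (t + 1)*(t^2 - 8*t + 16) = (t - 4)*(t + 1)*(t - 4)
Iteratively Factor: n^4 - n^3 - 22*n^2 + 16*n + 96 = (n + 4)*(n^3 - 5*n^2 - 2*n + 24) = (n - 3)*(n + 4)*(n^2 - 2*n - 8) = (n - 4)*(n - 3)*(n + 4)*(n + 2)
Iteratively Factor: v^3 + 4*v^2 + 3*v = (v + 1)*(v^2 + 3*v) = (v + 1)*(v + 3)*(v)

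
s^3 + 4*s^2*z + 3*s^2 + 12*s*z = s*(s + 3)*(s + 4*z)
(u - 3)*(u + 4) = u^2 + u - 12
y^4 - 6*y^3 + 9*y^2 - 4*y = y*(y - 4)*(y - 1)^2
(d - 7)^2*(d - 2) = d^3 - 16*d^2 + 77*d - 98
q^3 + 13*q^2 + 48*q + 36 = (q + 1)*(q + 6)^2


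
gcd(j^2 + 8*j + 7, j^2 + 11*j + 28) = j + 7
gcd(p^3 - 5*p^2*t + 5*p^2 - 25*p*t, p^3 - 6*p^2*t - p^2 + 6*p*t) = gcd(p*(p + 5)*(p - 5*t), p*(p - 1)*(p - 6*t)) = p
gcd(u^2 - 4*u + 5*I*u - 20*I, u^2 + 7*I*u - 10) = u + 5*I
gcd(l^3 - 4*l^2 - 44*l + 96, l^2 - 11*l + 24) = l - 8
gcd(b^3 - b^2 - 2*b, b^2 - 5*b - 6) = b + 1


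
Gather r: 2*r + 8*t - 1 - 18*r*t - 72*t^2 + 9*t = r*(2 - 18*t) - 72*t^2 + 17*t - 1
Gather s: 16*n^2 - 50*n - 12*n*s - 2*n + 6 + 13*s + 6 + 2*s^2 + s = 16*n^2 - 52*n + 2*s^2 + s*(14 - 12*n) + 12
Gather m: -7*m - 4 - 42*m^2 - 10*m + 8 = -42*m^2 - 17*m + 4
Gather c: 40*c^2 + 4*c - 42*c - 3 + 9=40*c^2 - 38*c + 6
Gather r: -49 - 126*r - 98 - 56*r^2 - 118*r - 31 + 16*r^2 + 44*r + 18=-40*r^2 - 200*r - 160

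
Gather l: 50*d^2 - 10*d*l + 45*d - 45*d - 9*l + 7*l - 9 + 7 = 50*d^2 + l*(-10*d - 2) - 2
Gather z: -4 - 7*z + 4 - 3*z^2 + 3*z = -3*z^2 - 4*z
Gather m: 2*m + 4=2*m + 4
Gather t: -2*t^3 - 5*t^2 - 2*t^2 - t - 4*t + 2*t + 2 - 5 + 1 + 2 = -2*t^3 - 7*t^2 - 3*t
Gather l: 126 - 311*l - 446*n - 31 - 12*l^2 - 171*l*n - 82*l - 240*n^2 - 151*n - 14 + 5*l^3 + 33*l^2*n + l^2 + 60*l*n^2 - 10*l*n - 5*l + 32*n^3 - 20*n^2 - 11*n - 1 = 5*l^3 + l^2*(33*n - 11) + l*(60*n^2 - 181*n - 398) + 32*n^3 - 260*n^2 - 608*n + 80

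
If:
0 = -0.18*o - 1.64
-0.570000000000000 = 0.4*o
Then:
No Solution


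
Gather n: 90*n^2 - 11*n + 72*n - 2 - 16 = 90*n^2 + 61*n - 18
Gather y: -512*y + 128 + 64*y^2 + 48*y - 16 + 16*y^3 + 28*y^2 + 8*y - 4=16*y^3 + 92*y^2 - 456*y + 108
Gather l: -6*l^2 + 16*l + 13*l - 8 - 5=-6*l^2 + 29*l - 13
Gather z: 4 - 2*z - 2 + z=2 - z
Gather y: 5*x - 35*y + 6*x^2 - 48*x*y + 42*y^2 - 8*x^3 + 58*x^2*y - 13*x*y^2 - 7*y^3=-8*x^3 + 6*x^2 + 5*x - 7*y^3 + y^2*(42 - 13*x) + y*(58*x^2 - 48*x - 35)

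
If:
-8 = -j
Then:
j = 8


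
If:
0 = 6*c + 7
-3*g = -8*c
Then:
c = -7/6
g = -28/9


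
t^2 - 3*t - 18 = (t - 6)*(t + 3)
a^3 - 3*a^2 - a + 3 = (a - 3)*(a - 1)*(a + 1)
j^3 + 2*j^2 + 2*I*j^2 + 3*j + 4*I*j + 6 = (j + 2)*(j - I)*(j + 3*I)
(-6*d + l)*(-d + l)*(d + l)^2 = 6*d^4 + 5*d^3*l - 7*d^2*l^2 - 5*d*l^3 + l^4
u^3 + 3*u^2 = u^2*(u + 3)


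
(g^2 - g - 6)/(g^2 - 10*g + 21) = (g + 2)/(g - 7)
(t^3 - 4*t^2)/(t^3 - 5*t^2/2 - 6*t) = 2*t/(2*t + 3)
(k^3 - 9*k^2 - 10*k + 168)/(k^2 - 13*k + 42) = k + 4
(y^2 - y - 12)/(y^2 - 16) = (y + 3)/(y + 4)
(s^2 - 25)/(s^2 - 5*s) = (s + 5)/s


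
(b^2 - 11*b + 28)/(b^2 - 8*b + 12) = (b^2 - 11*b + 28)/(b^2 - 8*b + 12)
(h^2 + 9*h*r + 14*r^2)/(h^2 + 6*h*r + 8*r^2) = (h + 7*r)/(h + 4*r)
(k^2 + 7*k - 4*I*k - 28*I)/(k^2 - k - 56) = (k - 4*I)/(k - 8)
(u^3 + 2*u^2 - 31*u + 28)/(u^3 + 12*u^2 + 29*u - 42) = (u - 4)/(u + 6)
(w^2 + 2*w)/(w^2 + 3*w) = (w + 2)/(w + 3)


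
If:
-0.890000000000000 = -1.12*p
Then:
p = 0.79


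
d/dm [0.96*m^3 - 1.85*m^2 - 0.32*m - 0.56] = 2.88*m^2 - 3.7*m - 0.32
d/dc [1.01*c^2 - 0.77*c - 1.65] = 2.02*c - 0.77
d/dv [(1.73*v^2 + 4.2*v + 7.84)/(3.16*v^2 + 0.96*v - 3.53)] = (-11.6112*v^2 - 61.7626*v - 22.3524)/(9.9856*v^4 + 6.0672*v^3 - 21.388*v^2 - 6.7776*v + 12.4609)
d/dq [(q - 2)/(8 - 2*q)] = 1/(q^2 - 8*q + 16)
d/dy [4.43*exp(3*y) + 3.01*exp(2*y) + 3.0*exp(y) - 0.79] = (13.29*exp(2*y) + 6.02*exp(y) + 3.0)*exp(y)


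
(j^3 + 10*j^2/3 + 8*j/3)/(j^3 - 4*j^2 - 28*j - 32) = j*(3*j + 4)/(3*(j^2 - 6*j - 16))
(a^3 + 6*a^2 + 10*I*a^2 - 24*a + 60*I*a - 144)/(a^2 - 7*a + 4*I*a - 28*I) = (a^2 + 6*a*(1 + I) + 36*I)/(a - 7)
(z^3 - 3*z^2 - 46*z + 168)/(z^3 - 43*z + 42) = (z - 4)/(z - 1)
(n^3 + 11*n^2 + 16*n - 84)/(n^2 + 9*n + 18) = (n^2 + 5*n - 14)/(n + 3)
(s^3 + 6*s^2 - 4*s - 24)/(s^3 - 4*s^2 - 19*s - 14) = (s^2 + 4*s - 12)/(s^2 - 6*s - 7)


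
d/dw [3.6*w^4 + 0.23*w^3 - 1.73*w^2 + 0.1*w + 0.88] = 14.4*w^3 + 0.69*w^2 - 3.46*w + 0.1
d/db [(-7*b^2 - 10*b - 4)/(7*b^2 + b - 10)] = (63*b^2 + 196*b + 104)/(49*b^4 + 14*b^3 - 139*b^2 - 20*b + 100)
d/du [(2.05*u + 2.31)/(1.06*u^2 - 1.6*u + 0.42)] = (-2.173*u^2 - 4.8972*u + 4.557)/(1.1236*u^4 - 3.392*u^3 + 3.4504*u^2 - 1.344*u + 0.1764)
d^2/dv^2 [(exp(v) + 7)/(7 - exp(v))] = 14*(-exp(v) - 7)*exp(v)/(exp(3*v) - 21*exp(2*v) + 147*exp(v) - 343)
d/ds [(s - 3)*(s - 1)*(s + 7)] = 3*s^2 + 6*s - 25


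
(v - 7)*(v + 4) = v^2 - 3*v - 28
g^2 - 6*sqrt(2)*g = g*(g - 6*sqrt(2))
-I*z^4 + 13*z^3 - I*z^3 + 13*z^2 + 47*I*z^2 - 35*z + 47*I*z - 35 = (z + 1)*(z + 5*I)*(z + 7*I)*(-I*z + 1)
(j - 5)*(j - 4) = j^2 - 9*j + 20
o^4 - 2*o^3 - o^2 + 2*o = o*(o - 2)*(o - 1)*(o + 1)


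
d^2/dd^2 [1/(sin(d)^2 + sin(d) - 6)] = (-4*sin(d)^4 - 3*sin(d)^3 - 19*sin(d)^2 + 14)/(sin(d)^2 + sin(d) - 6)^3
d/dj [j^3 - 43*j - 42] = 3*j^2 - 43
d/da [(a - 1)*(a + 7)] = 2*a + 6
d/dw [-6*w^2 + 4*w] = 4 - 12*w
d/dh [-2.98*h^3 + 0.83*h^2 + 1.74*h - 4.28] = -8.94*h^2 + 1.66*h + 1.74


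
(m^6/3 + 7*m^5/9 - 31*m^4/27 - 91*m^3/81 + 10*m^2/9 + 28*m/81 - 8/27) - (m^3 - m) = m^6/3 + 7*m^5/9 - 31*m^4/27 - 172*m^3/81 + 10*m^2/9 + 109*m/81 - 8/27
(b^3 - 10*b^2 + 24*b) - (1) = b^3 - 10*b^2 + 24*b - 1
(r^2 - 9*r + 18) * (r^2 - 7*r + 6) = r^4 - 16*r^3 + 87*r^2 - 180*r + 108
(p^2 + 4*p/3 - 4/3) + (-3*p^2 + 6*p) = -2*p^2 + 22*p/3 - 4/3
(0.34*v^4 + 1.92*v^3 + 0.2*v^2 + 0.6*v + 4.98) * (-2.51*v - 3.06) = -0.8534*v^5 - 5.8596*v^4 - 6.3772*v^3 - 2.118*v^2 - 14.3358*v - 15.2388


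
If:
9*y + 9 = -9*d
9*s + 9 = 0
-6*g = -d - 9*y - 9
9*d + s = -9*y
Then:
No Solution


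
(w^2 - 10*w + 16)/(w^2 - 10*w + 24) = (w^2 - 10*w + 16)/(w^2 - 10*w + 24)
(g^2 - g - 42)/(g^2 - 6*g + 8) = (g^2 - g - 42)/(g^2 - 6*g + 8)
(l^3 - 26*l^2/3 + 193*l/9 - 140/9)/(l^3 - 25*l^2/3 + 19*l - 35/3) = (l - 4/3)/(l - 1)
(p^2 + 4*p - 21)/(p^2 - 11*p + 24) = (p + 7)/(p - 8)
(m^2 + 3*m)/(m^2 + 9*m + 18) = m/(m + 6)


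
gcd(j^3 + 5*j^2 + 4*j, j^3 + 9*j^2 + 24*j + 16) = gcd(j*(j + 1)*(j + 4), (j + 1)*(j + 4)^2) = j^2 + 5*j + 4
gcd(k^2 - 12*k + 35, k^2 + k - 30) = k - 5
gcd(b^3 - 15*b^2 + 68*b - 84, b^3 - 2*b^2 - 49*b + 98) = b^2 - 9*b + 14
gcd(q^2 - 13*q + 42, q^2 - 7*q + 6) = q - 6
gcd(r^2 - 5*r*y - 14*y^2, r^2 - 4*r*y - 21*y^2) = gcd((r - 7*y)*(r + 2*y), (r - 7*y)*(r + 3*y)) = -r + 7*y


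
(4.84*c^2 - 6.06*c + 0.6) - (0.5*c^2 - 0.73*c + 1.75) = 4.34*c^2 - 5.33*c - 1.15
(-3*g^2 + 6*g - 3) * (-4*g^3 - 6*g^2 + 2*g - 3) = 12*g^5 - 6*g^4 - 30*g^3 + 39*g^2 - 24*g + 9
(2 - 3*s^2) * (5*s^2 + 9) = -15*s^4 - 17*s^2 + 18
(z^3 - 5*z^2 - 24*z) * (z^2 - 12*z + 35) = z^5 - 17*z^4 + 71*z^3 + 113*z^2 - 840*z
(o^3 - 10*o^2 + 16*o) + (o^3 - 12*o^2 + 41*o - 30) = 2*o^3 - 22*o^2 + 57*o - 30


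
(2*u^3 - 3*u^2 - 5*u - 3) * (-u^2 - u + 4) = -2*u^5 + u^4 + 16*u^3 - 4*u^2 - 17*u - 12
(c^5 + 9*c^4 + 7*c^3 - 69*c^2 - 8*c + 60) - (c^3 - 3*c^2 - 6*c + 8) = c^5 + 9*c^4 + 6*c^3 - 66*c^2 - 2*c + 52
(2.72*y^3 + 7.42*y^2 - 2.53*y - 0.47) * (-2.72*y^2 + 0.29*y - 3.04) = -7.3984*y^5 - 19.3936*y^4 + 0.764599999999999*y^3 - 22.0121*y^2 + 7.5549*y + 1.4288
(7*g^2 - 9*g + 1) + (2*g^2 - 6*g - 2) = 9*g^2 - 15*g - 1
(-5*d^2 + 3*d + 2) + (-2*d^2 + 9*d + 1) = -7*d^2 + 12*d + 3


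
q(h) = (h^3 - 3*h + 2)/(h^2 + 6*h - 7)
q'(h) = (-2*h - 6)*(h^3 - 3*h + 2)/(h^2 + 6*h - 7)^2 + (3*h^2 - 3)/(h^2 + 6*h - 7)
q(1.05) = 0.02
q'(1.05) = 0.38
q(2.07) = 0.48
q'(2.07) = 0.51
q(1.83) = 0.36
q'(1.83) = 0.49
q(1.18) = 0.07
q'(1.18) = 0.40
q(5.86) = 2.97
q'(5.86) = 0.76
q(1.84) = 0.36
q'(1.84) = 0.49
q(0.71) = -0.10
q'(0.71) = 0.33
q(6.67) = 3.60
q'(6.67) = 0.79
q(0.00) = -0.29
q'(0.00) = 0.18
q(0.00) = -0.29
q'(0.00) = 0.18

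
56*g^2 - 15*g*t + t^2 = (-8*g + t)*(-7*g + t)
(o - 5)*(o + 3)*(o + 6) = o^3 + 4*o^2 - 27*o - 90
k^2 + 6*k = k*(k + 6)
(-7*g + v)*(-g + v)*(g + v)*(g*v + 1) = 7*g^4*v - g^3*v^2 + 7*g^3 - 7*g^2*v^3 - g^2*v + g*v^4 - 7*g*v^2 + v^3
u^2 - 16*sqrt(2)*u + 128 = (u - 8*sqrt(2))^2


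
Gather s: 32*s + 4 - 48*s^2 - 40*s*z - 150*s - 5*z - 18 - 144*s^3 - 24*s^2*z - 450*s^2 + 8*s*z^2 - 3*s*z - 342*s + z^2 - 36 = -144*s^3 + s^2*(-24*z - 498) + s*(8*z^2 - 43*z - 460) + z^2 - 5*z - 50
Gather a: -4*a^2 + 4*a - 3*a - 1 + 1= -4*a^2 + a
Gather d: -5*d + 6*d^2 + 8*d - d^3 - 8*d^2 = -d^3 - 2*d^2 + 3*d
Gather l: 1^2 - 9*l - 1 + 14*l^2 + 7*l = 14*l^2 - 2*l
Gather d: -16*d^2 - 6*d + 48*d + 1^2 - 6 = -16*d^2 + 42*d - 5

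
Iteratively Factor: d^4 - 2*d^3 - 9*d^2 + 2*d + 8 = (d + 1)*(d^3 - 3*d^2 - 6*d + 8) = (d - 1)*(d + 1)*(d^2 - 2*d - 8) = (d - 4)*(d - 1)*(d + 1)*(d + 2)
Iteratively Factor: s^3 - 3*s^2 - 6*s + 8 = (s - 1)*(s^2 - 2*s - 8) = (s - 1)*(s + 2)*(s - 4)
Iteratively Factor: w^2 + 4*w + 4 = (w + 2)*(w + 2)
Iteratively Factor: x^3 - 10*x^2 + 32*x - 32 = (x - 2)*(x^2 - 8*x + 16) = (x - 4)*(x - 2)*(x - 4)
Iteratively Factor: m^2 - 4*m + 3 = (m - 3)*(m - 1)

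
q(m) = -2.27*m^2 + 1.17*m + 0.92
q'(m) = 1.17 - 4.54*m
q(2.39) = -9.25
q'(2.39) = -9.68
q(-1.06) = -2.87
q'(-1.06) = 5.98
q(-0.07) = 0.83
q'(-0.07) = 1.49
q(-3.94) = -38.93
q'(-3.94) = 19.06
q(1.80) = -4.33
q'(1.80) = -7.00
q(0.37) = 1.04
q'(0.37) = -0.51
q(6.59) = -89.95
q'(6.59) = -28.75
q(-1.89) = -9.40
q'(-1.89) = 9.75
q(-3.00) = -23.02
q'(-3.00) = 14.79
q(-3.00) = -23.02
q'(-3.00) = 14.79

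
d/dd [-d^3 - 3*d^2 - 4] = 3*d*(-d - 2)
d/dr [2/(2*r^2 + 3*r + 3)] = 2*(-4*r - 3)/(2*r^2 + 3*r + 3)^2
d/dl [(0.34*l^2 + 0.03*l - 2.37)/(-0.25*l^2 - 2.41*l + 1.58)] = (-0.8119*l^2 - 0.1106*l - 5.6643)/(0.0625*l^4 + 1.205*l^3 + 5.0181*l^2 - 7.6156*l + 2.4964)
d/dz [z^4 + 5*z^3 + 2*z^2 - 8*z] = 4*z^3 + 15*z^2 + 4*z - 8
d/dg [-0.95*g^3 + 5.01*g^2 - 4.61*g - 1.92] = -2.85*g^2 + 10.02*g - 4.61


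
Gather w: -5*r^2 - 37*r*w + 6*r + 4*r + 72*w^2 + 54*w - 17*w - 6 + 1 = -5*r^2 + 10*r + 72*w^2 + w*(37 - 37*r) - 5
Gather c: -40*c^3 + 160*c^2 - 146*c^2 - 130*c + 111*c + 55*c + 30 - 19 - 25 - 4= -40*c^3 + 14*c^2 + 36*c - 18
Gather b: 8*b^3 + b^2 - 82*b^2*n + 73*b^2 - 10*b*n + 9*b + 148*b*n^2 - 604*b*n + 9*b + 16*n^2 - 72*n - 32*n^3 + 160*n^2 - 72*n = 8*b^3 + b^2*(74 - 82*n) + b*(148*n^2 - 614*n + 18) - 32*n^3 + 176*n^2 - 144*n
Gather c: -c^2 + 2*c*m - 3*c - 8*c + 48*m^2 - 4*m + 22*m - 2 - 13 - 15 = -c^2 + c*(2*m - 11) + 48*m^2 + 18*m - 30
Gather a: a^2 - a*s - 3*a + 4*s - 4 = a^2 + a*(-s - 3) + 4*s - 4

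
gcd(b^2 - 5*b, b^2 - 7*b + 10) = b - 5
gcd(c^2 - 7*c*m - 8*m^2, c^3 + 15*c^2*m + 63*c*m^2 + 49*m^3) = c + m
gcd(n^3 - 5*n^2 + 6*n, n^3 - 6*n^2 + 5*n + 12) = n - 3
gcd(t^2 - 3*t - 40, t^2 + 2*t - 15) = t + 5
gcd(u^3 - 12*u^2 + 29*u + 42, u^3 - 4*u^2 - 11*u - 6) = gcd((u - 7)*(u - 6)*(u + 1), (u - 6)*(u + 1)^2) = u^2 - 5*u - 6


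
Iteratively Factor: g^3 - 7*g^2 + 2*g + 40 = (g + 2)*(g^2 - 9*g + 20) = (g - 5)*(g + 2)*(g - 4)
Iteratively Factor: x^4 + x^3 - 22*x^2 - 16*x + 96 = (x - 4)*(x^3 + 5*x^2 - 2*x - 24) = (x - 4)*(x - 2)*(x^2 + 7*x + 12) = (x - 4)*(x - 2)*(x + 3)*(x + 4)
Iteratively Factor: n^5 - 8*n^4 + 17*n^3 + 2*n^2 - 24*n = (n)*(n^4 - 8*n^3 + 17*n^2 + 2*n - 24) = n*(n - 3)*(n^3 - 5*n^2 + 2*n + 8) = n*(n - 4)*(n - 3)*(n^2 - n - 2) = n*(n - 4)*(n - 3)*(n - 2)*(n + 1)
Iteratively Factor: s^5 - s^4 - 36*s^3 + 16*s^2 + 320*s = (s + 4)*(s^4 - 5*s^3 - 16*s^2 + 80*s) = (s + 4)^2*(s^3 - 9*s^2 + 20*s) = (s - 4)*(s + 4)^2*(s^2 - 5*s) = s*(s - 4)*(s + 4)^2*(s - 5)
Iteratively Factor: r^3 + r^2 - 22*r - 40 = (r - 5)*(r^2 + 6*r + 8) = (r - 5)*(r + 4)*(r + 2)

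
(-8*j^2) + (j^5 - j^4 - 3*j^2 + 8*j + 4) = j^5 - j^4 - 11*j^2 + 8*j + 4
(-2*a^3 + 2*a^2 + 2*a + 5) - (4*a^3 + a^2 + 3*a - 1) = -6*a^3 + a^2 - a + 6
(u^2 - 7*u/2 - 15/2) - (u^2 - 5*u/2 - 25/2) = 5 - u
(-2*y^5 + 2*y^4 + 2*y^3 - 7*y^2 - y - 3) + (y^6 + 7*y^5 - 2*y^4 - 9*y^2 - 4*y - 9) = y^6 + 5*y^5 + 2*y^3 - 16*y^2 - 5*y - 12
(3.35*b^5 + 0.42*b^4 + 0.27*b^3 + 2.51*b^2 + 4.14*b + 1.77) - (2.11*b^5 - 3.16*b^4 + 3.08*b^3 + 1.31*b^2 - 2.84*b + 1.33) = 1.24*b^5 + 3.58*b^4 - 2.81*b^3 + 1.2*b^2 + 6.98*b + 0.44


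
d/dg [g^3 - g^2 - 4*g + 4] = 3*g^2 - 2*g - 4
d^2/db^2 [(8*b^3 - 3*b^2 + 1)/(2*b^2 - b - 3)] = 20*(5*b^3 + 3*b^2 + 21*b - 2)/(8*b^6 - 12*b^5 - 30*b^4 + 35*b^3 + 45*b^2 - 27*b - 27)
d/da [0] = 0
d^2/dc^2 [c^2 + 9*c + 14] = 2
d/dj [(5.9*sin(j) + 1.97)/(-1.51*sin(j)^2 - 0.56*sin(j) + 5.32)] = (8.909*sin(j)^2 + 5.9494*sin(j) + 32.4912)*cos(j)/(2.2801*sin(j)^4 + 1.6912*sin(j)^3 - 15.7528*sin(j)^2 - 5.9584*sin(j) + 28.3024)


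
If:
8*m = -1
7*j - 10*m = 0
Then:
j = -5/28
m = -1/8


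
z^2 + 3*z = z*(z + 3)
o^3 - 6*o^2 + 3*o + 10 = (o - 5)*(o - 2)*(o + 1)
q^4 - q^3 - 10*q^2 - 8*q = q*(q - 4)*(q + 1)*(q + 2)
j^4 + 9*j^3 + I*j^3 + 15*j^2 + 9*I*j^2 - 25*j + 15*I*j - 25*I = (j - 1)*(j + 5)^2*(j + I)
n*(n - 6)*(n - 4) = n^3 - 10*n^2 + 24*n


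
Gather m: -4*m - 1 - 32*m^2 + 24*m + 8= -32*m^2 + 20*m + 7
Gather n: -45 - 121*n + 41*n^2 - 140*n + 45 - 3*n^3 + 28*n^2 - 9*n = -3*n^3 + 69*n^2 - 270*n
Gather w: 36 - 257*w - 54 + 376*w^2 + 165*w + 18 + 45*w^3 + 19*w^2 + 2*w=45*w^3 + 395*w^2 - 90*w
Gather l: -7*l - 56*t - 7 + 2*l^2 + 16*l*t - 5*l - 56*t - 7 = 2*l^2 + l*(16*t - 12) - 112*t - 14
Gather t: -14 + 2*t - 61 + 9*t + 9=11*t - 66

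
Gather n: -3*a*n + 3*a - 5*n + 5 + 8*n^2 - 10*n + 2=3*a + 8*n^2 + n*(-3*a - 15) + 7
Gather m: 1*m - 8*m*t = m*(1 - 8*t)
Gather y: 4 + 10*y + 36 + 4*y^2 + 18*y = 4*y^2 + 28*y + 40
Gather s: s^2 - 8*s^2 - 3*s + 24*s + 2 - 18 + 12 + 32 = -7*s^2 + 21*s + 28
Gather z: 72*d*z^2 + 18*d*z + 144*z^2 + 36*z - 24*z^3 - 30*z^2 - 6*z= -24*z^3 + z^2*(72*d + 114) + z*(18*d + 30)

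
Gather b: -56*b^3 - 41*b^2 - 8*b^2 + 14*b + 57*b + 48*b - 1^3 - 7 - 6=-56*b^3 - 49*b^2 + 119*b - 14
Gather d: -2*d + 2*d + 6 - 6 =0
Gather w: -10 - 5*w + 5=-5*w - 5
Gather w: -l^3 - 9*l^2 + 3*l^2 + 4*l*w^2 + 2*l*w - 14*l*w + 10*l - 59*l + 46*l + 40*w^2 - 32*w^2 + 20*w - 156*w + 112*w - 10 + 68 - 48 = -l^3 - 6*l^2 - 3*l + w^2*(4*l + 8) + w*(-12*l - 24) + 10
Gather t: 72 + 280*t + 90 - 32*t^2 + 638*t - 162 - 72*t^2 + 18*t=-104*t^2 + 936*t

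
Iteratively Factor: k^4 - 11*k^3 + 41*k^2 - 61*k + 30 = (k - 2)*(k^3 - 9*k^2 + 23*k - 15) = (k - 5)*(k - 2)*(k^2 - 4*k + 3) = (k - 5)*(k - 2)*(k - 1)*(k - 3)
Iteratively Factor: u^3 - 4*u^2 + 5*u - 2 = (u - 2)*(u^2 - 2*u + 1) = (u - 2)*(u - 1)*(u - 1)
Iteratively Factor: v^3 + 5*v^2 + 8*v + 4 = (v + 2)*(v^2 + 3*v + 2) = (v + 1)*(v + 2)*(v + 2)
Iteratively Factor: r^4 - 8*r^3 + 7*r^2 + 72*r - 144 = (r - 3)*(r^3 - 5*r^2 - 8*r + 48) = (r - 3)*(r + 3)*(r^2 - 8*r + 16) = (r - 4)*(r - 3)*(r + 3)*(r - 4)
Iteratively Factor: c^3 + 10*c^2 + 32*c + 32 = (c + 2)*(c^2 + 8*c + 16) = (c + 2)*(c + 4)*(c + 4)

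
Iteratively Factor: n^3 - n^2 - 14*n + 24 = (n - 2)*(n^2 + n - 12) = (n - 3)*(n - 2)*(n + 4)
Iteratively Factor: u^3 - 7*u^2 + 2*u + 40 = (u - 5)*(u^2 - 2*u - 8) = (u - 5)*(u - 4)*(u + 2)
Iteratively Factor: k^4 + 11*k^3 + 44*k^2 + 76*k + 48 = (k + 3)*(k^3 + 8*k^2 + 20*k + 16) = (k + 3)*(k + 4)*(k^2 + 4*k + 4) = (k + 2)*(k + 3)*(k + 4)*(k + 2)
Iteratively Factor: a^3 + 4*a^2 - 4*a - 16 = (a + 4)*(a^2 - 4) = (a - 2)*(a + 4)*(a + 2)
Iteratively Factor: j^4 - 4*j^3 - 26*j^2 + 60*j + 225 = (j - 5)*(j^3 + j^2 - 21*j - 45) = (j - 5)*(j + 3)*(j^2 - 2*j - 15) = (j - 5)^2*(j + 3)*(j + 3)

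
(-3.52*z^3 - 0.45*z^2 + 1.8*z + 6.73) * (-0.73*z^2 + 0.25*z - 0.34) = 2.5696*z^5 - 0.5515*z^4 - 0.2297*z^3 - 4.3099*z^2 + 1.0705*z - 2.2882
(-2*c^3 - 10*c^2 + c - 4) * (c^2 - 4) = -2*c^5 - 10*c^4 + 9*c^3 + 36*c^2 - 4*c + 16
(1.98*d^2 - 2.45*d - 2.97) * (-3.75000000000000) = -7.425*d^2 + 9.1875*d + 11.1375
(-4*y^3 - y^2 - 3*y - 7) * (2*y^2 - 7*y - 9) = -8*y^5 + 26*y^4 + 37*y^3 + 16*y^2 + 76*y + 63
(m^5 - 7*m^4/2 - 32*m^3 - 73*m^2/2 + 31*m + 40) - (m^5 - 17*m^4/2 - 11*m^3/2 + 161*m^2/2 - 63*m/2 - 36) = 5*m^4 - 53*m^3/2 - 117*m^2 + 125*m/2 + 76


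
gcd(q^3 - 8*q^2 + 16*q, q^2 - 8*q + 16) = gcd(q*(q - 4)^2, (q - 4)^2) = q^2 - 8*q + 16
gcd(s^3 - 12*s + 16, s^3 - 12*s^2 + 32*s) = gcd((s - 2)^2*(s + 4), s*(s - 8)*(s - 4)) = 1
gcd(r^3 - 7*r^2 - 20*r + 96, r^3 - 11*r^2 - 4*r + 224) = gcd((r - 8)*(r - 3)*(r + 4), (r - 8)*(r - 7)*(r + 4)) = r^2 - 4*r - 32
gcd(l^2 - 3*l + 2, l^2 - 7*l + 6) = l - 1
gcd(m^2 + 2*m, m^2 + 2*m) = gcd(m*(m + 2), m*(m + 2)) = m^2 + 2*m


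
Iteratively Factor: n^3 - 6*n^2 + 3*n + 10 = (n - 2)*(n^2 - 4*n - 5) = (n - 5)*(n - 2)*(n + 1)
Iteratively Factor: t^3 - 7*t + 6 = (t - 1)*(t^2 + t - 6) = (t - 1)*(t + 3)*(t - 2)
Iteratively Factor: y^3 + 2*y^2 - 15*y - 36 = (y - 4)*(y^2 + 6*y + 9) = (y - 4)*(y + 3)*(y + 3)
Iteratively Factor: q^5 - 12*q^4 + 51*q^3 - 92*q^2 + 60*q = (q - 5)*(q^4 - 7*q^3 + 16*q^2 - 12*q) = (q - 5)*(q - 2)*(q^3 - 5*q^2 + 6*q) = (q - 5)*(q - 3)*(q - 2)*(q^2 - 2*q) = q*(q - 5)*(q - 3)*(q - 2)*(q - 2)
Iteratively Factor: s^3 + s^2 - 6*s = (s)*(s^2 + s - 6) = s*(s + 3)*(s - 2)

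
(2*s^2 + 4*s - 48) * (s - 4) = 2*s^3 - 4*s^2 - 64*s + 192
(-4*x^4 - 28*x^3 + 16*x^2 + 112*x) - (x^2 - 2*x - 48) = -4*x^4 - 28*x^3 + 15*x^2 + 114*x + 48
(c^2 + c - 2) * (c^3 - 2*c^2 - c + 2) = c^5 - c^4 - 5*c^3 + 5*c^2 + 4*c - 4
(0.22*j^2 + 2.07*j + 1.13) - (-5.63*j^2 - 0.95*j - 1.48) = 5.85*j^2 + 3.02*j + 2.61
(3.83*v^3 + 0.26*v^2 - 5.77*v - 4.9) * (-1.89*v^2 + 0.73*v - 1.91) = -7.2387*v^5 + 2.3045*v^4 + 3.7798*v^3 + 4.5523*v^2 + 7.4437*v + 9.359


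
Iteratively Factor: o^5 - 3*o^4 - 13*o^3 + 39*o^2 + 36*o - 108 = (o - 3)*(o^4 - 13*o^2 + 36) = (o - 3)*(o + 3)*(o^3 - 3*o^2 - 4*o + 12) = (o - 3)*(o - 2)*(o + 3)*(o^2 - o - 6) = (o - 3)^2*(o - 2)*(o + 3)*(o + 2)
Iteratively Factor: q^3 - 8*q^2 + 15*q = (q)*(q^2 - 8*q + 15) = q*(q - 5)*(q - 3)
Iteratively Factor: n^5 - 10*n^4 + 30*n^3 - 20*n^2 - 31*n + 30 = (n - 3)*(n^4 - 7*n^3 + 9*n^2 + 7*n - 10) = (n - 3)*(n - 1)*(n^3 - 6*n^2 + 3*n + 10) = (n - 5)*(n - 3)*(n - 1)*(n^2 - n - 2) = (n - 5)*(n - 3)*(n - 2)*(n - 1)*(n + 1)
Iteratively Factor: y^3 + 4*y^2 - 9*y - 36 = (y + 4)*(y^2 - 9) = (y - 3)*(y + 4)*(y + 3)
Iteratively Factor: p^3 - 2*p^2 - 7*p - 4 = (p - 4)*(p^2 + 2*p + 1) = (p - 4)*(p + 1)*(p + 1)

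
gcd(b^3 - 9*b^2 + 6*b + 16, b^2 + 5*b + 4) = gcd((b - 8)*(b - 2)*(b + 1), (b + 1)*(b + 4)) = b + 1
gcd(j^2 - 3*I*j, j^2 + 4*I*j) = j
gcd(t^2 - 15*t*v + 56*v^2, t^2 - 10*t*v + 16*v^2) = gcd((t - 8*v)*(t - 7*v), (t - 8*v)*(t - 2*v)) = t - 8*v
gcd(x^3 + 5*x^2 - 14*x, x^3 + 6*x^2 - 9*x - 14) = x^2 + 5*x - 14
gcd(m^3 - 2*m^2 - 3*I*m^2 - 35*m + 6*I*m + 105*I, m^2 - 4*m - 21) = m - 7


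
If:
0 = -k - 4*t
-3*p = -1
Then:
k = -4*t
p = 1/3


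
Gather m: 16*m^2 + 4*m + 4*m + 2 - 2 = 16*m^2 + 8*m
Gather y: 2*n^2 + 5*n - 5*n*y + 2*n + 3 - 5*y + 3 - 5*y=2*n^2 + 7*n + y*(-5*n - 10) + 6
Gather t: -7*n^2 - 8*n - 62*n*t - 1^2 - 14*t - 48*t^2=-7*n^2 - 8*n - 48*t^2 + t*(-62*n - 14) - 1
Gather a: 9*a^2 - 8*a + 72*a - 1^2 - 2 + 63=9*a^2 + 64*a + 60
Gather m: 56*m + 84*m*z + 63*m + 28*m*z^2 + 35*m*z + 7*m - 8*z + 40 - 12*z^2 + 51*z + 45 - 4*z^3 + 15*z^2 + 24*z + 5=m*(28*z^2 + 119*z + 126) - 4*z^3 + 3*z^2 + 67*z + 90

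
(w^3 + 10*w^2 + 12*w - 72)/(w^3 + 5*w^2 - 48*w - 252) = (w - 2)/(w - 7)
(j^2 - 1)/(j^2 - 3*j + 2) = (j + 1)/(j - 2)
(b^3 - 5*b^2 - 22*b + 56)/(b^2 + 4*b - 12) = (b^2 - 3*b - 28)/(b + 6)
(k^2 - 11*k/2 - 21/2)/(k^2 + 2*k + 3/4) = 2*(k - 7)/(2*k + 1)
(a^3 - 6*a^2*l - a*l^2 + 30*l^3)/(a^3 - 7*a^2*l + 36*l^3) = (a - 5*l)/(a - 6*l)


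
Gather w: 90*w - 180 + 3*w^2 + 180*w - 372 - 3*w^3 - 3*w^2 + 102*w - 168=-3*w^3 + 372*w - 720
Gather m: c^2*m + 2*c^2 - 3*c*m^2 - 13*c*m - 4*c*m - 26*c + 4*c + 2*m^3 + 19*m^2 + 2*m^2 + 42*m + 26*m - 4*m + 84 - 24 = 2*c^2 - 22*c + 2*m^3 + m^2*(21 - 3*c) + m*(c^2 - 17*c + 64) + 60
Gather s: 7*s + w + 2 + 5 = 7*s + w + 7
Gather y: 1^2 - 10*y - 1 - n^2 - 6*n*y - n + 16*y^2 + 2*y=-n^2 - n + 16*y^2 + y*(-6*n - 8)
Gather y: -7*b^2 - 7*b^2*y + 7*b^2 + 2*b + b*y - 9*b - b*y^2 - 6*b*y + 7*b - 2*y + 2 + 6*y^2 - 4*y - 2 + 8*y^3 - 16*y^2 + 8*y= 8*y^3 + y^2*(-b - 10) + y*(-7*b^2 - 5*b + 2)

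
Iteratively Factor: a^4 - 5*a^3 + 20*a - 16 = (a - 4)*(a^3 - a^2 - 4*a + 4) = (a - 4)*(a - 2)*(a^2 + a - 2) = (a - 4)*(a - 2)*(a + 2)*(a - 1)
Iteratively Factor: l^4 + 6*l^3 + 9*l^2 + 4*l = (l + 1)*(l^3 + 5*l^2 + 4*l) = (l + 1)*(l + 4)*(l^2 + l) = l*(l + 1)*(l + 4)*(l + 1)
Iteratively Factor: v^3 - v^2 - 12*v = (v - 4)*(v^2 + 3*v) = (v - 4)*(v + 3)*(v)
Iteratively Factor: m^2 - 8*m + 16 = (m - 4)*(m - 4)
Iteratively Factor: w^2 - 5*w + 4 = (w - 4)*(w - 1)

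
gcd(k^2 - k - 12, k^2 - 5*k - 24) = k + 3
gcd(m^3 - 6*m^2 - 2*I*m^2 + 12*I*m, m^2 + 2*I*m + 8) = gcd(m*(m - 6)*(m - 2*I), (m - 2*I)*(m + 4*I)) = m - 2*I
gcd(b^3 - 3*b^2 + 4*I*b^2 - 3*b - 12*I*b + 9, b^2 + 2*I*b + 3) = b + 3*I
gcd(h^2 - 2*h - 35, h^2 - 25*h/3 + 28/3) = h - 7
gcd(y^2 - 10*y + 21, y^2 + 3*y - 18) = y - 3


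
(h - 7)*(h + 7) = h^2 - 49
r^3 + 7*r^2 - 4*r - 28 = (r - 2)*(r + 2)*(r + 7)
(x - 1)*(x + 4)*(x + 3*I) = x^3 + 3*x^2 + 3*I*x^2 - 4*x + 9*I*x - 12*I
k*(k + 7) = k^2 + 7*k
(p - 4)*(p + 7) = p^2 + 3*p - 28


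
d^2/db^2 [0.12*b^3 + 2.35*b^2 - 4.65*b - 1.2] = 0.72*b + 4.7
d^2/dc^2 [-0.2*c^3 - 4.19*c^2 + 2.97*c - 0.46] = -1.2*c - 8.38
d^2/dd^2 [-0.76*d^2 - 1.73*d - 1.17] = -1.52000000000000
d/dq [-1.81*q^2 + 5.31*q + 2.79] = 5.31 - 3.62*q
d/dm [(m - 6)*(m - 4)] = 2*m - 10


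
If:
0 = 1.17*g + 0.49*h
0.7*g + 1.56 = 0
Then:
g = -2.23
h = 5.32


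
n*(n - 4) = n^2 - 4*n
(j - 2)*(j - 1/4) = j^2 - 9*j/4 + 1/2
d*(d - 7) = d^2 - 7*d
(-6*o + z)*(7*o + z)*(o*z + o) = -42*o^3*z - 42*o^3 + o^2*z^2 + o^2*z + o*z^3 + o*z^2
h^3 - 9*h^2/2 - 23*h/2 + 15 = (h - 6)*(h - 1)*(h + 5/2)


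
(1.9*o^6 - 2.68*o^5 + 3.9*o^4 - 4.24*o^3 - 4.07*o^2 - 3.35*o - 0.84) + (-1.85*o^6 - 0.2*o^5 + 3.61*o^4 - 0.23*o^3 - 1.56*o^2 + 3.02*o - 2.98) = 0.0499999999999998*o^6 - 2.88*o^5 + 7.51*o^4 - 4.47*o^3 - 5.63*o^2 - 0.33*o - 3.82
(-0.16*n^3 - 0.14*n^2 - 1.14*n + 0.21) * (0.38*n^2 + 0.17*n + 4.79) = -0.0608*n^5 - 0.0804*n^4 - 1.2234*n^3 - 0.7846*n^2 - 5.4249*n + 1.0059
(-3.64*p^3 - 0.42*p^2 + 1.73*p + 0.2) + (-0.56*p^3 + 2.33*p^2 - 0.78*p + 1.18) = -4.2*p^3 + 1.91*p^2 + 0.95*p + 1.38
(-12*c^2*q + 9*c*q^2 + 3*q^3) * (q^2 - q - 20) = -12*c^2*q^3 + 12*c^2*q^2 + 240*c^2*q + 9*c*q^4 - 9*c*q^3 - 180*c*q^2 + 3*q^5 - 3*q^4 - 60*q^3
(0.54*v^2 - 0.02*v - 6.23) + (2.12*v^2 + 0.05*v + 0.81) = 2.66*v^2 + 0.03*v - 5.42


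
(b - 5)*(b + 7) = b^2 + 2*b - 35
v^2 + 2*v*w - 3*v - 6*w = (v - 3)*(v + 2*w)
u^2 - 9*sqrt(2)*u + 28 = (u - 7*sqrt(2))*(u - 2*sqrt(2))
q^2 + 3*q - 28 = (q - 4)*(q + 7)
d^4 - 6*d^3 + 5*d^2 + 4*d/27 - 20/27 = (d - 5)*(d - 2/3)^2*(d + 1/3)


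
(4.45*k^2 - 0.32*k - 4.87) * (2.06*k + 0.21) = 9.167*k^3 + 0.2753*k^2 - 10.0994*k - 1.0227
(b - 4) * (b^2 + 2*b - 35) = b^3 - 2*b^2 - 43*b + 140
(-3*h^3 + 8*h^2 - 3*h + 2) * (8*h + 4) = -24*h^4 + 52*h^3 + 8*h^2 + 4*h + 8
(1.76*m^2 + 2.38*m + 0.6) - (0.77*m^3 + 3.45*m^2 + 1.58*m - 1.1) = -0.77*m^3 - 1.69*m^2 + 0.8*m + 1.7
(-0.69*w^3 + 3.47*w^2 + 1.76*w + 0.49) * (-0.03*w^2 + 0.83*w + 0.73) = 0.0207*w^5 - 0.6768*w^4 + 2.3236*w^3 + 3.9792*w^2 + 1.6915*w + 0.3577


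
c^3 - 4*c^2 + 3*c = c*(c - 3)*(c - 1)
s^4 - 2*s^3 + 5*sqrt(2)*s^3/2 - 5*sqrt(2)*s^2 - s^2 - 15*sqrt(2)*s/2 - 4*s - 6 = (s - 3)*(s + 1)*(s + sqrt(2)/2)*(s + 2*sqrt(2))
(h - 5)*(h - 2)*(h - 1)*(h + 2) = h^4 - 6*h^3 + h^2 + 24*h - 20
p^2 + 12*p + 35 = (p + 5)*(p + 7)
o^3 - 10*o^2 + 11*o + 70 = (o - 7)*(o - 5)*(o + 2)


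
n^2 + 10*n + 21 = (n + 3)*(n + 7)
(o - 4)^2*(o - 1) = o^3 - 9*o^2 + 24*o - 16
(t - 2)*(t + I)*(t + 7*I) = t^3 - 2*t^2 + 8*I*t^2 - 7*t - 16*I*t + 14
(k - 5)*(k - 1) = k^2 - 6*k + 5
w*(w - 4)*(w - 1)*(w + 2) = w^4 - 3*w^3 - 6*w^2 + 8*w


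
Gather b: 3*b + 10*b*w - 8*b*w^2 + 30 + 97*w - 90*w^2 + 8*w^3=b*(-8*w^2 + 10*w + 3) + 8*w^3 - 90*w^2 + 97*w + 30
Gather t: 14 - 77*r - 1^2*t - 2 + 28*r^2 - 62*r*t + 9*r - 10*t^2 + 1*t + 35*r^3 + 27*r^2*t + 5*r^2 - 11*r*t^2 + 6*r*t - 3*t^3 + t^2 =35*r^3 + 33*r^2 - 68*r - 3*t^3 + t^2*(-11*r - 9) + t*(27*r^2 - 56*r) + 12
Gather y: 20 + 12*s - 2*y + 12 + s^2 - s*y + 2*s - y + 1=s^2 + 14*s + y*(-s - 3) + 33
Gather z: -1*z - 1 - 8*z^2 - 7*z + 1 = -8*z^2 - 8*z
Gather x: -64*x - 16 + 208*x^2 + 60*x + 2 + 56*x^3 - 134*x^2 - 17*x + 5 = 56*x^3 + 74*x^2 - 21*x - 9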